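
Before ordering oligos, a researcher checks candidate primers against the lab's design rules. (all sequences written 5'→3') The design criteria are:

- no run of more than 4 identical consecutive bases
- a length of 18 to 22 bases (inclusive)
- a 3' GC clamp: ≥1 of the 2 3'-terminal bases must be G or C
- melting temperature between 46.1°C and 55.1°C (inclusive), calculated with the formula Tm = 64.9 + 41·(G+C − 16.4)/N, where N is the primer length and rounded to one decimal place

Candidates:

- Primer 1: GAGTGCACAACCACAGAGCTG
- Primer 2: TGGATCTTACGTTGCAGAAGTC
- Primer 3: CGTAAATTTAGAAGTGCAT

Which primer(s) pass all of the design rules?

Primer 2 only.

Primer 1 (21 nt, A=7 T=2 G=6 C=6): longest run = 2 ✓; length 21 ✓; 3' end TG has 1 G/C ✓; Tm = 64.9 + 41·(12 − 16.4)/21 = 56.3°C, outside 46.1–55.1°C ✗ — fails.
Primer 2 (22 nt, A=5 T=7 G=6 C=4): longest run = 2 ✓; length 22 ✓; 3' end TC has 1 G/C ✓; Tm = 64.9 + 41·(10 − 16.4)/22 = 53.0°C ✓ — passes.
Primer 3 (19 nt, A=7 T=6 G=4 C=2): longest run = 3 ✓; length 19 ✓; 3' end AT has 0 G/C, need ≥1 ✗; Tm = 64.9 + 41·(6 − 16.4)/19 = 42.5°C, outside 46.1–55.1°C ✗ — fails.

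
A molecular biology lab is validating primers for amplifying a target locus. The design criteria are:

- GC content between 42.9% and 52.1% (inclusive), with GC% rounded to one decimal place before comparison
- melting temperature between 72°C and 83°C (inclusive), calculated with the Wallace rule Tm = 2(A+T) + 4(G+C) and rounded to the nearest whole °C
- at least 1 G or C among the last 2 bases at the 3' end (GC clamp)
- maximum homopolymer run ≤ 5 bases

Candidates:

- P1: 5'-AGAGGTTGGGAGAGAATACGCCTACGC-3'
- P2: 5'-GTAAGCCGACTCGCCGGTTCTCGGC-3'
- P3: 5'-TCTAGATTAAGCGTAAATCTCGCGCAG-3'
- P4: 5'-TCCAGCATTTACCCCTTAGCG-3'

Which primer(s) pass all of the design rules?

P1 (27 nt, A=8 T=4 G=10 C=5): GC 15/27 = 55.6%, outside 42.9–52.1% ✗; Tm = 2·12 + 4·15 = 84°C, outside 72–83°C ✗; 3' end GC has 2 G/C ✓; longest run = 3 ✓ — fails.
P2 (25 nt, A=3 T=5 G=8 C=9): GC 17/25 = 68.0%, outside 42.9–52.1% ✗; Tm = 2·8 + 4·17 = 84°C, outside 72–83°C ✗; 3' end GC has 2 G/C ✓; longest run = 2 ✓ — fails.
P3 (27 nt, A=8 T=7 G=6 C=6): GC 12/27 = 44.4% ✓; Tm = 2·15 + 4·12 = 78°C ✓; 3' end AG has 1 G/C ✓; longest run = 3 ✓ — passes.
P4 (21 nt, A=4 T=6 G=3 C=8): GC 11/21 = 52.4%, outside 42.9–52.1% ✗; Tm = 2·10 + 4·11 = 64°C, outside 72–83°C ✗; 3' end CG has 2 G/C ✓; longest run = 4 ✓ — fails.

P3 only.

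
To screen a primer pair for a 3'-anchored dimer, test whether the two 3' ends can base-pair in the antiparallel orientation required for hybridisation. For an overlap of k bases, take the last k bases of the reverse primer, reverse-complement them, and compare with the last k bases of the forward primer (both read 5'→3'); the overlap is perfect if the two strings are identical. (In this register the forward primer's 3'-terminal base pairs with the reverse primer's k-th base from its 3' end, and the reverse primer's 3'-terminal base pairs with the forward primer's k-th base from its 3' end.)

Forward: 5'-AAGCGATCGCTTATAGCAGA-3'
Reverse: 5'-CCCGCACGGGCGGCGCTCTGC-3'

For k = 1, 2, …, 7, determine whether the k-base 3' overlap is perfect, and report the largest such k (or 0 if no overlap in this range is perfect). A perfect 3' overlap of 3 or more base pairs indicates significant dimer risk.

Longest perfect overlap: 5 complementary base pairs; significant dimer risk (threshold 3).

Last 7 bases (5'→3') — forward …TAGCAGA, reverse …GCTCTGC.
Reverse complement of the reverse primer's last 7 bases: GCAGAGC; its first k bases are the reverse complement of the reverse primer's last k bases, so a perfect k-base overlap needs the forward primer's last k bases to equal them.
Comparing (forward last k vs required): k=1: A vs G ✗; k=2: GA vs GC ✗; k=3: AGA vs GCA ✗; k=4: CAGA vs GCAG ✗; k=5: GCAGA vs GCAGA ✓; k=6: AGCAGA vs GCAGAG ✗; k=7: TAGCAGA vs GCAGAGC ✗.
Only k = 5 is perfect, so the longest perfect 3' overlap is 5.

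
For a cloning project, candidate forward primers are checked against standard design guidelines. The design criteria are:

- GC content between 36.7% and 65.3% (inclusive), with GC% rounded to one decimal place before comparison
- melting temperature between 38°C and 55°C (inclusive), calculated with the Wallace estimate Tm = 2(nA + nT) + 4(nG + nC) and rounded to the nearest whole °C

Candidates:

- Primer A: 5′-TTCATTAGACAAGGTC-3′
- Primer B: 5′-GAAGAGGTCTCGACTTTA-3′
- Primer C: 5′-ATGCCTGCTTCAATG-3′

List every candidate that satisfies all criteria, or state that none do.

Primer A, Primer B and Primer C.

Primer A (16 nt, A=5 T=5 G=3 C=3): GC 6/16 = 37.5% ✓; Tm = 2·10 + 4·6 = 44°C ✓ — passes.
Primer B (18 nt, A=5 T=5 G=5 C=3): GC 8/18 = 44.4% ✓; Tm = 2·10 + 4·8 = 52°C ✓ — passes.
Primer C (15 nt, A=3 T=5 G=3 C=4): GC 7/15 = 46.7% ✓; Tm = 2·8 + 4·7 = 44°C ✓ — passes.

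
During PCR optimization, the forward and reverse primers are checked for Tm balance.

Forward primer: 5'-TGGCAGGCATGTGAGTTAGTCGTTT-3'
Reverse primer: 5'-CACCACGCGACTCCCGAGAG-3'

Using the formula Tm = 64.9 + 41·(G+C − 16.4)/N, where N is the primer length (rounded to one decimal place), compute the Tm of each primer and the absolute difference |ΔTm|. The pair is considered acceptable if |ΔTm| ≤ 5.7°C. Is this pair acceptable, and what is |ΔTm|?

|ΔTm| = 2.3°C; the pair is acceptable.

Forward: G+C = 12, N = 25 → Tm = 64.9 + 41·(12 − 16.4)/25 = 57.7°C.
Reverse: G+C = 14, N = 20 → Tm = 64.9 + 41·(14 − 16.4)/20 = 60.0°C.
|ΔTm| = |57.7 − 60.0| = 2.3°C, ≤ 5.7°C.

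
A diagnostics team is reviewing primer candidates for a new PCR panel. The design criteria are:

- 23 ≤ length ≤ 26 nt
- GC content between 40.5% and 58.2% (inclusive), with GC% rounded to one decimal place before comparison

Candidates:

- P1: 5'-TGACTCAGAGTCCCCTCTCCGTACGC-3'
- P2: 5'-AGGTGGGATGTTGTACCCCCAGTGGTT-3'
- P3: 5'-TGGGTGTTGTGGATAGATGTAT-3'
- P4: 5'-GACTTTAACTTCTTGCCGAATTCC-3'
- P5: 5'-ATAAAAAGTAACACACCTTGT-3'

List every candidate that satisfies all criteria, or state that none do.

P4 only.

P1 (26 nt, A=4 T=6 G=5 C=11): length 26 ✓; GC 16/26 = 61.5%, outside 40.5–58.2% ✗ — fails.
P2 (27 nt, A=4 T=8 G=10 C=5): length 27, outside 23–26 ✗; GC 15/27 = 55.6% ✓ — fails.
P3 (22 nt, A=4 T=9 G=9 C=0): length 22, outside 23–26 ✗; GC 9/22 = 40.9% ✓ — fails.
P4 (24 nt, A=5 T=9 G=3 C=7): length 24 ✓; GC 10/24 = 41.7% ✓ — passes.
P5 (21 nt, A=10 T=5 G=2 C=4): length 21, outside 23–26 ✗; GC 6/21 = 28.6%, outside 40.5–58.2% ✗ — fails.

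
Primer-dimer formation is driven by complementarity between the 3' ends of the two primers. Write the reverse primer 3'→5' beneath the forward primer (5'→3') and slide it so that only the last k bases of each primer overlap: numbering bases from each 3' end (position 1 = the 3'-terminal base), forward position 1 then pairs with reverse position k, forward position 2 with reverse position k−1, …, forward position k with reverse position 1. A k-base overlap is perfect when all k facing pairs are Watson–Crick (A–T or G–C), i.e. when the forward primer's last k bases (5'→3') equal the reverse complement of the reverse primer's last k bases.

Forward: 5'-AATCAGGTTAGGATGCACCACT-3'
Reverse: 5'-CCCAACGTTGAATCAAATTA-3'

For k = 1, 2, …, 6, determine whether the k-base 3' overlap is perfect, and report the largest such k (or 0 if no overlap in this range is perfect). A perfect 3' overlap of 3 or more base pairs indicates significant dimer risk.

Last 6 bases (5'→3') — forward …ACCACT, reverse …AAATTA.
Reverse complement of the reverse primer's last 6 bases: TAATTT; its first k bases are the reverse complement of the reverse primer's last k bases, so a perfect k-base overlap needs the forward primer's last k bases to equal them.
Comparing (forward last k vs required): k=1: T vs T ✓; k=2: CT vs TA ✗; k=3: ACT vs TAA ✗; k=4: CACT vs TAAT ✗; k=5: CCACT vs TAATT ✗; k=6: ACCACT vs TAATTT ✗.
Only k = 1 is perfect, so the longest perfect 3' overlap is 1.

Longest perfect overlap: 1 complementary base pair; below the dimer-risk threshold (threshold 3).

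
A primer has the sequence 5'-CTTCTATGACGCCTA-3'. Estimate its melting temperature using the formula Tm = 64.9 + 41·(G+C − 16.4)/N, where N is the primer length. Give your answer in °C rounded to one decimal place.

Base counts: A=3, T=5, G=2, C=5; G+C = 7, N = 15.
Tm = 64.9 + 41·(7 − 16.4)/15 = 64.9 + -385.40/15 = 39.2°C.

39.2°C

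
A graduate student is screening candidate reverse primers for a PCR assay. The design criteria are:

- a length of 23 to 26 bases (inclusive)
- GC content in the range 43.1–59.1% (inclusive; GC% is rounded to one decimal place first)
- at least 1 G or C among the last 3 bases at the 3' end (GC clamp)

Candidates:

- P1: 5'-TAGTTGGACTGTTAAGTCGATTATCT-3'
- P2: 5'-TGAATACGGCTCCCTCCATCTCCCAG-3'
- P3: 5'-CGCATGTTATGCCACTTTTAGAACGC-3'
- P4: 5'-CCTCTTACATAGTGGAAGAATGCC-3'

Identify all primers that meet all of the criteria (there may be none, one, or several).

P1 (26 nt, A=6 T=11 G=6 C=3): length 26 ✓; GC 9/26 = 34.6%, outside 43.1–59.1% ✗; 3' end TCT has 1 G/C ✓ — fails.
P2 (26 nt, A=5 T=6 G=4 C=11): length 26 ✓; GC 15/26 = 57.7% ✓; 3' end CAG has 2 G/C ✓ — passes.
P3 (26 nt, A=6 T=8 G=5 C=7): length 26 ✓; GC 12/26 = 46.2% ✓; 3' end CGC has 3 G/C ✓ — passes.
P4 (24 nt, A=7 T=6 G=5 C=6): length 24 ✓; GC 11/24 = 45.8% ✓; 3' end GCC has 3 G/C ✓ — passes.

P2, P3 and P4.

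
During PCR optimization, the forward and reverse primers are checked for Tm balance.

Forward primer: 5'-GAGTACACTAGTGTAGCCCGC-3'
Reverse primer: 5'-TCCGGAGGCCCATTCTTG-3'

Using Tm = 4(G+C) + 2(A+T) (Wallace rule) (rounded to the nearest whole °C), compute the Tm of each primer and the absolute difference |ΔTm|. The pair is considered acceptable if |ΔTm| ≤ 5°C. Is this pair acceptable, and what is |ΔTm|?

Forward: A=5 T=4 G=6 C=6 → Tm = 2·9 + 4·12 = 66°C.
Reverse: A=2 T=5 G=5 C=6 → Tm = 2·7 + 4·11 = 58°C.
|ΔTm| = |66 − 58| = 8°C, > 5°C.

|ΔTm| = 8°C; the pair is not acceptable.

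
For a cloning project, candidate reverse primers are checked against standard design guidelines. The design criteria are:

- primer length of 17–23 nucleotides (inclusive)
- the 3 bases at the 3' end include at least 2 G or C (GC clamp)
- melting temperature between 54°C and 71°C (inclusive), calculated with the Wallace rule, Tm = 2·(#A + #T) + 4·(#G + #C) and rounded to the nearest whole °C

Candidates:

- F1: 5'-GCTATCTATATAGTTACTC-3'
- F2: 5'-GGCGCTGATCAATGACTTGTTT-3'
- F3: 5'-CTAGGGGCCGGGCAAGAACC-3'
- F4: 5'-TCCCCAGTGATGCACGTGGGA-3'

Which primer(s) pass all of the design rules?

F1 (19 nt, A=5 T=8 G=2 C=4): length 19 ✓; 3' end CTC has 2 G/C ✓; Tm = 2·13 + 4·6 = 50°C, outside 54–71°C ✗ — fails.
F2 (22 nt, A=4 T=8 G=6 C=4): length 22 ✓; 3' end TTT has 0 G/C, need ≥2 ✗; Tm = 2·12 + 4·10 = 64°C ✓ — fails.
F3 (20 nt, A=5 T=1 G=8 C=6): length 20 ✓; 3' end ACC has 2 G/C ✓; Tm = 2·6 + 4·14 = 68°C ✓ — passes.
F4 (21 nt, A=4 T=4 G=7 C=6): length 21 ✓; 3' end GGA has 2 G/C ✓; Tm = 2·8 + 4·13 = 68°C ✓ — passes.

F3 and F4.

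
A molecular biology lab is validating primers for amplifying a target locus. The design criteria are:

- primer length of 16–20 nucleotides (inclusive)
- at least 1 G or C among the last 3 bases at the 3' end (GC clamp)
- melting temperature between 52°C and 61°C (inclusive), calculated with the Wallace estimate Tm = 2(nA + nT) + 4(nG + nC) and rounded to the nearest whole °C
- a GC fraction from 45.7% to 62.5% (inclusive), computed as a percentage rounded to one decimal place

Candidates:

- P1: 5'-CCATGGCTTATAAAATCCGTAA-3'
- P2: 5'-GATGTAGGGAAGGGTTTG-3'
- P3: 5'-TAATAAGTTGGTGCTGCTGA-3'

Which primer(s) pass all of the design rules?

P2 only.

P1 (22 nt, A=8 T=6 G=3 C=5): length 22, outside 16–20 ✗; 3' end TAA has 0 G/C, need ≥1 ✗; Tm = 2·14 + 4·8 = 60°C ✓; GC 8/22 = 36.4%, outside 45.7–62.5% ✗ — fails.
P2 (18 nt, A=4 T=5 G=9 C=0): length 18 ✓; 3' end TTG has 1 G/C ✓; Tm = 2·9 + 4·9 = 54°C ✓; GC 9/18 = 50.0% ✓ — passes.
P3 (20 nt, A=5 T=7 G=6 C=2): length 20 ✓; 3' end TGA has 1 G/C ✓; Tm = 2·12 + 4·8 = 56°C ✓; GC 8/20 = 40.0%, outside 45.7–62.5% ✗ — fails.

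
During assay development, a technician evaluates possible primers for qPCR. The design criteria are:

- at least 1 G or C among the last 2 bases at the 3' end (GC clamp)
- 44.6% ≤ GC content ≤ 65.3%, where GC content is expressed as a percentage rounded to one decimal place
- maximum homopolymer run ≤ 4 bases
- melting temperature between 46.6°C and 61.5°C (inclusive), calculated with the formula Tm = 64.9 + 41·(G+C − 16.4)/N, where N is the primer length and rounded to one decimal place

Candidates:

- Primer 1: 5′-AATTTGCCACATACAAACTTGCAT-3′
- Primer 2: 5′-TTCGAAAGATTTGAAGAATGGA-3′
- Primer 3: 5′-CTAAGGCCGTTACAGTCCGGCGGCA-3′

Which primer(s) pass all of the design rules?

Primer 1 (24 nt, A=9 T=7 G=2 C=6): 3' end AT has 0 G/C, need ≥1 ✗; GC 8/24 = 33.3%, outside 44.6–65.3% ✗; longest run = 3 ✓; Tm = 64.9 + 41·(8 − 16.4)/24 = 50.6°C ✓ — fails.
Primer 2 (22 nt, A=9 T=6 G=6 C=1): 3' end GA has 1 G/C ✓; GC 7/22 = 31.8%, outside 44.6–65.3% ✗; longest run = 3 ✓; Tm = 64.9 + 41·(7 − 16.4)/22 = 47.4°C ✓ — fails.
Primer 3 (25 nt, A=5 T=4 G=8 C=8): 3' end CA has 1 G/C ✓; GC 16/25 = 64.0% ✓; longest run = 2 ✓; Tm = 64.9 + 41·(16 − 16.4)/25 = 64.2°C, outside 46.6–61.5°C ✗ — fails.

None of the candidates satisfy all criteria.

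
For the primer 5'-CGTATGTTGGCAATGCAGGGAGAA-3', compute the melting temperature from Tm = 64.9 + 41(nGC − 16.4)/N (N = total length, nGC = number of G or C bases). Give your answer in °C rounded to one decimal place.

Base counts: A=7, T=5, G=9, C=3; G+C = 12, N = 24.
Tm = 64.9 + 41·(12 − 16.4)/24 = 64.9 + -180.40/24 = 57.4°C.

57.4°C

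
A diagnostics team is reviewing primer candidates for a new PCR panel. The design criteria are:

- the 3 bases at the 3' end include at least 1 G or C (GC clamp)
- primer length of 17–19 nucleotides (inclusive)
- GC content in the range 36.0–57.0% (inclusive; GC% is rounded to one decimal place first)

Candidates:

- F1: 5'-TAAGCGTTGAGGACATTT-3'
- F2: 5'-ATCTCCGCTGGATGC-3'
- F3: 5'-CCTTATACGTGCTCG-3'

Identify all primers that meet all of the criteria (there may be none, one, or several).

None of the candidates satisfy all criteria.

F1 (18 nt, A=5 T=6 G=5 C=2): 3' end TTT has 0 G/C, need ≥1 ✗; length 18 ✓; GC 7/18 = 38.9% ✓ — fails.
F2 (15 nt, A=2 T=4 G=4 C=5): 3' end TGC has 2 G/C ✓; length 15, outside 17–19 ✗; GC 9/15 = 60.0%, outside 36.0–57.0% ✗ — fails.
F3 (15 nt, A=2 T=5 G=3 C=5): 3' end TCG has 2 G/C ✓; length 15, outside 17–19 ✗; GC 8/15 = 53.3% ✓ — fails.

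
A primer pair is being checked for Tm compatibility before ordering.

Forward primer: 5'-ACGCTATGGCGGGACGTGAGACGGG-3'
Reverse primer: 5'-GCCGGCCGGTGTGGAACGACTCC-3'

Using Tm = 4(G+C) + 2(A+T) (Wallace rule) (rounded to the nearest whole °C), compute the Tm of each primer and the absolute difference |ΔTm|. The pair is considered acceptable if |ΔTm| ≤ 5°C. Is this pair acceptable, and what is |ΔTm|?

|ΔTm| = 4°C; the pair is acceptable.

Forward: A=5 T=3 G=12 C=5 → Tm = 2·8 + 4·17 = 84°C.
Reverse: A=3 T=3 G=9 C=8 → Tm = 2·6 + 4·17 = 80°C.
|ΔTm| = |84 − 80| = 4°C, ≤ 5°C.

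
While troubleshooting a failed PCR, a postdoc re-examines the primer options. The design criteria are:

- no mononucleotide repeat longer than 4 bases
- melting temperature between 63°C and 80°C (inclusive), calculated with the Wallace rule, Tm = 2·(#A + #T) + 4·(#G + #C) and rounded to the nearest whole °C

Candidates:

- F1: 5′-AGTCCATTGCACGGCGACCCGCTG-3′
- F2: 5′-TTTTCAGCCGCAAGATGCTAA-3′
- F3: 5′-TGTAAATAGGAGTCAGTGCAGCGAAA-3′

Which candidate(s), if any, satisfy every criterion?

F1 and F3.

F1 (24 nt, A=4 T=4 G=7 C=9): longest run = 3 ✓; Tm = 2·8 + 4·16 = 80°C ✓ — passes.
F2 (21 nt, A=6 T=6 G=4 C=5): longest run = 4 ✓; Tm = 2·12 + 4·9 = 60°C, outside 63–80°C ✗ — fails.
F3 (26 nt, A=10 T=5 G=8 C=3): longest run = 3 ✓; Tm = 2·15 + 4·11 = 74°C ✓ — passes.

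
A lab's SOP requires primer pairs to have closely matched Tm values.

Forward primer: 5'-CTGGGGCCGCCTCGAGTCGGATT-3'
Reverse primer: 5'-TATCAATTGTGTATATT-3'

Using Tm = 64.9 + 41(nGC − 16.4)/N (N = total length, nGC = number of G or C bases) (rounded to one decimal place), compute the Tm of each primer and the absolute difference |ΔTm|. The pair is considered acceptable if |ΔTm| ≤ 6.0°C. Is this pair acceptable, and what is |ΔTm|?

Forward: G+C = 16, N = 23 → Tm = 64.9 + 41·(16 − 16.4)/23 = 64.2°C.
Reverse: G+C = 3, N = 17 → Tm = 64.9 + 41·(3 − 16.4)/17 = 32.6°C.
|ΔTm| = |64.2 − 32.6| = 31.6°C, > 6.0°C.

|ΔTm| = 31.6°C; the pair is not acceptable.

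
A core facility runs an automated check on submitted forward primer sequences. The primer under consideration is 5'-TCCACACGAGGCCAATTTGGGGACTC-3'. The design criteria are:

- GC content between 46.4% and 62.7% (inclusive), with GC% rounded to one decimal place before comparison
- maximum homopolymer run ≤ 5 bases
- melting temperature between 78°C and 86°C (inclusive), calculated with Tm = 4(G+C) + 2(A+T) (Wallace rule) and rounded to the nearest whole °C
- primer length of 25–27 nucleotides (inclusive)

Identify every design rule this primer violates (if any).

Meets all criteria.

Base counts: A=6, T=5, G=7, C=8 (length 26).
GC content: GC 15/26 = 57.7% ✓
homopolymer run: longest run = 4 ✓
Tm: Tm = 2·11 + 4·15 = 82°C ✓
length: length 26 ✓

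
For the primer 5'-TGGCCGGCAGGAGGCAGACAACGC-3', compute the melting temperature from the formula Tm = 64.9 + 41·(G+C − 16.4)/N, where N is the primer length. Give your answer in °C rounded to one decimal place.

Base counts: A=6, T=1, G=10, C=7; G+C = 17, N = 24.
Tm = 64.9 + 41·(17 − 16.4)/24 = 64.9 + 24.60/24 = 65.9°C.

65.9°C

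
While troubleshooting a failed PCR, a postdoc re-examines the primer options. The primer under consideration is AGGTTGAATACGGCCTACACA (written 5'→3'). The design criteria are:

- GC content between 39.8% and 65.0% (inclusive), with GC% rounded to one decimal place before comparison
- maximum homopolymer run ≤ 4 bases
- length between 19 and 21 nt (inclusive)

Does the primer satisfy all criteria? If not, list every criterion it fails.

Base counts: A=7, T=4, G=5, C=5 (length 21).
GC content: GC 10/21 = 47.6% ✓
homopolymer run: longest run = 2 ✓
length: length 21 ✓

Meets all criteria.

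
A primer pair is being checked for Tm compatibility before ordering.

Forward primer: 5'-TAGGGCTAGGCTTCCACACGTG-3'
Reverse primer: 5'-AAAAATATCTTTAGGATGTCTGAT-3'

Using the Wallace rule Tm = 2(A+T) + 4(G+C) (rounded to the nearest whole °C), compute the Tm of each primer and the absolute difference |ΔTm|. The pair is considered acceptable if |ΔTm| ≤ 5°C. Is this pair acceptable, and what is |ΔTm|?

Forward: A=4 T=5 G=7 C=6 → Tm = 2·9 + 4·13 = 70°C.
Reverse: A=9 T=9 G=4 C=2 → Tm = 2·18 + 4·6 = 60°C.
|ΔTm| = |70 − 60| = 10°C, > 5°C.

|ΔTm| = 10°C; the pair is not acceptable.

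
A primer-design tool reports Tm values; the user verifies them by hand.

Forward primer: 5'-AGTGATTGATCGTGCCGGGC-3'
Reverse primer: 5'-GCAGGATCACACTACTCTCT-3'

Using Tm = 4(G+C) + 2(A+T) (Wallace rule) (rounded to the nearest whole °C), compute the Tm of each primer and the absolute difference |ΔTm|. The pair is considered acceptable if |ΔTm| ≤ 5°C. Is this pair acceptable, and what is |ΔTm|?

|ΔTm| = 4°C; the pair is acceptable.

Forward: A=3 T=5 G=8 C=4 → Tm = 2·8 + 4·12 = 64°C.
Reverse: A=5 T=5 G=3 C=7 → Tm = 2·10 + 4·10 = 60°C.
|ΔTm| = |64 − 60| = 4°C, ≤ 5°C.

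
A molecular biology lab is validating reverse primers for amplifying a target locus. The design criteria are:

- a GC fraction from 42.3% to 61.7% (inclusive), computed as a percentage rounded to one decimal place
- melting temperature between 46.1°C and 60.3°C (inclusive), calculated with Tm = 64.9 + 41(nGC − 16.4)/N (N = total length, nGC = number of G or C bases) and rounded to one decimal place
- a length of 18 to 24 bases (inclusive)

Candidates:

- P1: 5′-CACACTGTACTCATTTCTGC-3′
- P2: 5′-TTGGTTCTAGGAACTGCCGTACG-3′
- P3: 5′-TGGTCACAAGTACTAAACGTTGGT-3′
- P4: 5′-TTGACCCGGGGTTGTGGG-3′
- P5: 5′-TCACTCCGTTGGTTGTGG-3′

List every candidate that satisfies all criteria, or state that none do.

P1, P2 and P5.

P1 (20 nt, A=4 T=7 G=2 C=7): GC 9/20 = 45.0% ✓; Tm = 64.9 + 41·(9 − 16.4)/20 = 49.7°C ✓; length 20 ✓ — passes.
P2 (23 nt, A=4 T=7 G=7 C=5): GC 12/23 = 52.2% ✓; Tm = 64.9 + 41·(12 − 16.4)/23 = 57.1°C ✓; length 23 ✓ — passes.
P3 (24 nt, A=7 T=7 G=6 C=4): GC 10/24 = 41.7%, outside 42.3–61.7% ✗; Tm = 64.9 + 41·(10 − 16.4)/24 = 54.0°C ✓; length 24 ✓ — fails.
P4 (18 nt, A=1 T=5 G=9 C=3): GC 12/18 = 66.7%, outside 42.3–61.7% ✗; Tm = 64.9 + 41·(12 − 16.4)/18 = 54.9°C ✓; length 18 ✓ — fails.
P5 (18 nt, A=1 T=7 G=6 C=4): GC 10/18 = 55.6% ✓; Tm = 64.9 + 41·(10 − 16.4)/18 = 50.3°C ✓; length 18 ✓ — passes.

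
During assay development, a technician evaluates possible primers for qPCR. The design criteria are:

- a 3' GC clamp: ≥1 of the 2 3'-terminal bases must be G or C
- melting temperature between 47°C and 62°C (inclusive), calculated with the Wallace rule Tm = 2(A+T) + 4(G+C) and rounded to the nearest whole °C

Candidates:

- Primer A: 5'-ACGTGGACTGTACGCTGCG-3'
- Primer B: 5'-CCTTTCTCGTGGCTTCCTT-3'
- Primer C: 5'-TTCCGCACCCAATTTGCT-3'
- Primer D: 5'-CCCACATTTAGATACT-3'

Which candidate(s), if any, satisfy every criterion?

Primer A (19 nt, A=3 T=4 G=7 C=5): 3' end CG has 2 G/C ✓; Tm = 2·7 + 4·12 = 62°C ✓ — passes.
Primer B (19 nt, A=0 T=9 G=3 C=7): 3' end TT has 0 G/C, need ≥1 ✗; Tm = 2·9 + 4·10 = 58°C ✓ — fails.
Primer C (18 nt, A=3 T=6 G=2 C=7): 3' end CT has 1 G/C ✓; Tm = 2·9 + 4·9 = 54°C ✓ — passes.
Primer D (16 nt, A=5 T=5 G=1 C=5): 3' end CT has 1 G/C ✓; Tm = 2·10 + 4·6 = 44°C, outside 47–62°C ✗ — fails.

Primer A and Primer C.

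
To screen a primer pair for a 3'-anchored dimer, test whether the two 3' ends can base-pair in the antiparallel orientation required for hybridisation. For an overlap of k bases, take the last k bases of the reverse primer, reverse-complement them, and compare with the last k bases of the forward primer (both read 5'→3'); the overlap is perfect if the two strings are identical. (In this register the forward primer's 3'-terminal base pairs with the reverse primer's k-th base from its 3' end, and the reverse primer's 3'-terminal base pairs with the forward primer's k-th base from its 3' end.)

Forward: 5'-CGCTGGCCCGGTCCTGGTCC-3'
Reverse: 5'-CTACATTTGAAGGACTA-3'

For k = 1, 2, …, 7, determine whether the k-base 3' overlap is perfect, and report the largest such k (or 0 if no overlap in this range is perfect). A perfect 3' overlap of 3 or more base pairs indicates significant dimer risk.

Longest perfect overlap: 0 complementary base pairs; below the dimer-risk threshold (threshold 3).

Last 7 bases (5'→3') — forward …CTGGTCC, reverse …AGGACTA.
Reverse complement of the reverse primer's last 7 bases: TAGTCCT; its first k bases are the reverse complement of the reverse primer's last k bases, so a perfect k-base overlap needs the forward primer's last k bases to equal them.
Comparing (forward last k vs required): k=1: C vs T ✗; k=2: CC vs TA ✗; k=3: TCC vs TAG ✗; k=4: GTCC vs TAGT ✗; k=5: GGTCC vs TAGTC ✗; k=6: TGGTCC vs TAGTCC ✗; k=7: CTGGTCC vs TAGTCCT ✗.
No overlap length from 1 to 7 is perfect, so the longest perfect 3' overlap is 0.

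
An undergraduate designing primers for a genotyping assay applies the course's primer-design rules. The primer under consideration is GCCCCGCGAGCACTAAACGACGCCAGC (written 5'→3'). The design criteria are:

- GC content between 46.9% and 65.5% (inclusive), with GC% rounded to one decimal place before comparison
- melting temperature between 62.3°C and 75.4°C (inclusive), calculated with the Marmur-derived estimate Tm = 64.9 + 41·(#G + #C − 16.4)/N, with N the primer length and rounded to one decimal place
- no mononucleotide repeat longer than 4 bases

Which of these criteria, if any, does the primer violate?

Fails: GC content.

Base counts: A=7, T=1, G=7, C=12 (length 27).
GC content: GC 19/27 = 70.4%, outside 46.9–65.5% ✗
Tm: Tm = 64.9 + 41·(19 − 16.4)/27 = 68.8°C ✓
homopolymer run: longest run = 4 ✓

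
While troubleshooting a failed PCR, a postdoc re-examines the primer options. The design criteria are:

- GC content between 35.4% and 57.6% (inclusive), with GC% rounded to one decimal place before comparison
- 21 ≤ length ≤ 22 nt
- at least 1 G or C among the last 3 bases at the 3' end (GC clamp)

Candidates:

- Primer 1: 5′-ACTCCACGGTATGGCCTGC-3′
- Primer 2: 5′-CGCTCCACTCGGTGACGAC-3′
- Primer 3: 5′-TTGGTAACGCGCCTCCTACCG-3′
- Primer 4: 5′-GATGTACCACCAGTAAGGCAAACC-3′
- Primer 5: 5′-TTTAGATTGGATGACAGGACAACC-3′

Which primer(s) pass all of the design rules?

None of the candidates satisfy all criteria.

Primer 1 (19 nt, A=3 T=4 G=5 C=7): GC 12/19 = 63.2%, outside 35.4–57.6% ✗; length 19, outside 21–22 ✗; 3' end TGC has 2 G/C ✓ — fails.
Primer 2 (19 nt, A=3 T=3 G=5 C=8): GC 13/19 = 68.4%, outside 35.4–57.6% ✗; length 19, outside 21–22 ✗; 3' end GAC has 2 G/C ✓ — fails.
Primer 3 (21 nt, A=3 T=5 G=5 C=8): GC 13/21 = 61.9%, outside 35.4–57.6% ✗; length 21 ✓; 3' end CCG has 3 G/C ✓ — fails.
Primer 4 (24 nt, A=9 T=3 G=5 C=7): GC 12/24 = 50.0% ✓; length 24, outside 21–22 ✗; 3' end ACC has 2 G/C ✓ — fails.
Primer 5 (24 nt, A=8 T=6 G=6 C=4): GC 10/24 = 41.7% ✓; length 24, outside 21–22 ✗; 3' end ACC has 2 G/C ✓ — fails.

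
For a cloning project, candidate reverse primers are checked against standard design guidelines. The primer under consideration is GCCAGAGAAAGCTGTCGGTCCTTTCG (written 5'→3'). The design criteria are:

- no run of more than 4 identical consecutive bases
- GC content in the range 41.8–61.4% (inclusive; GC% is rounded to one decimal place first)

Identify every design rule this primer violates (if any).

Base counts: A=5, T=6, G=8, C=7 (length 26).
homopolymer run: longest run = 3 ✓
GC content: GC 15/26 = 57.7% ✓

Meets all criteria.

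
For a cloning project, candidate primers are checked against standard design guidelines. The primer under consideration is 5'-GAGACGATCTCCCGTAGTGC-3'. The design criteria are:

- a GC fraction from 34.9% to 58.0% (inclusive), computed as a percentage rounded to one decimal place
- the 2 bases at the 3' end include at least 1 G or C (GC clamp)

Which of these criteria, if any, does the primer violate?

Fails: GC content.

Base counts: A=4, T=4, G=6, C=6 (length 20).
GC content: GC 12/20 = 60.0%, outside 34.9–58.0% ✗
GC clamp: 3' end GC has 2 G/C ✓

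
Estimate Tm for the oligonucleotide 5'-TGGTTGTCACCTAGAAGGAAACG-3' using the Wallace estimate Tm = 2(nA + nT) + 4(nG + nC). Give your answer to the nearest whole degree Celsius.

Base counts: A=7, T=5, G=7, C=4 (length 23).
Tm = 2·(7+5) + 4·(7+4) = 2·12 + 4·11 = 24 + 44 = 68°C.

68°C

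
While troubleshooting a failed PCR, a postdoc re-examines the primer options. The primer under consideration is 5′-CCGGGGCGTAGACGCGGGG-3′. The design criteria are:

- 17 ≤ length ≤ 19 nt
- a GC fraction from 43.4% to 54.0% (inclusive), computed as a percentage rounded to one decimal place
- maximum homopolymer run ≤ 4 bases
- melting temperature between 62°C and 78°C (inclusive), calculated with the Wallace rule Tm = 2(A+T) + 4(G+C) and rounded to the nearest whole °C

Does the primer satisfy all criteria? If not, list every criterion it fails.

Base counts: A=2, T=1, G=11, C=5 (length 19).
length: length 19 ✓
GC content: GC 16/19 = 84.2%, outside 43.4–54.0% ✗
homopolymer run: longest run = 4 ✓
Tm: Tm = 2·3 + 4·16 = 70°C ✓

Fails: GC content.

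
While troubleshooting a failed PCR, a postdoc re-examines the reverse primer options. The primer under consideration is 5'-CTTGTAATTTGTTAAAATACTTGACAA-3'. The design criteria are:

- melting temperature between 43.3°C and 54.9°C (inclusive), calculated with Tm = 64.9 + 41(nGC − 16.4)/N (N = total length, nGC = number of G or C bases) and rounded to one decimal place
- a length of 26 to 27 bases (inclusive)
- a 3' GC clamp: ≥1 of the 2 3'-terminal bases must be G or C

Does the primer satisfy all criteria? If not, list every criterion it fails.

Base counts: A=10, T=11, G=3, C=3 (length 27).
Tm: Tm = 64.9 + 41·(6 − 16.4)/27 = 49.1°C ✓
length: length 27 ✓
GC clamp: 3' end AA has 0 G/C, need ≥1 ✗

Fails: GC clamp.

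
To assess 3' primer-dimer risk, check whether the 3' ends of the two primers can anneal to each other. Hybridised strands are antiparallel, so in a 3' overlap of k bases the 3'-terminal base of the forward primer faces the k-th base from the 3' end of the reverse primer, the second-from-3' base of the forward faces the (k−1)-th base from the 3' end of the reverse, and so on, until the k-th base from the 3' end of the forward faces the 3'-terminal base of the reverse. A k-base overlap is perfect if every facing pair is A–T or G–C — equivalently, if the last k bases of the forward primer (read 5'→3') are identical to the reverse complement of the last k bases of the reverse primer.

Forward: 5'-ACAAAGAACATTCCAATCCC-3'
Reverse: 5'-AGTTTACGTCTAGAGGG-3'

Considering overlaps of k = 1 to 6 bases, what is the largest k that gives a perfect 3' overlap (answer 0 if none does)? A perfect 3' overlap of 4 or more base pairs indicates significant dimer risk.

Longest perfect overlap: 3 complementary base pairs; below the dimer-risk threshold (threshold 4).

Last 6 bases (5'→3') — forward …AATCCC, reverse …AGAGGG.
Reverse complement of the reverse primer's last 6 bases: CCCTCT; its first k bases are the reverse complement of the reverse primer's last k bases, so a perfect k-base overlap needs the forward primer's last k bases to equal them.
Comparing (forward last k vs required): k=1: C vs C ✓; k=2: CC vs CC ✓; k=3: CCC vs CCC ✓; k=4: TCCC vs CCCT ✗; k=5: ATCCC vs CCCTC ✗; k=6: AATCCC vs CCCTCT ✗.
Perfect overlaps at k = 1, 2, 3; the largest is 3.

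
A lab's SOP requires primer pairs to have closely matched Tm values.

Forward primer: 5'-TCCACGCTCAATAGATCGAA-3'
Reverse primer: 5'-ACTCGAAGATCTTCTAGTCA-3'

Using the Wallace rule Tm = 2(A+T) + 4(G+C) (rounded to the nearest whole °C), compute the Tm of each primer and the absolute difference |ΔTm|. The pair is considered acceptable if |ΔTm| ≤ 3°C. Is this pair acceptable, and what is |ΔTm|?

|ΔTm| = 2°C; the pair is acceptable.

Forward: A=7 T=4 G=3 C=6 → Tm = 2·11 + 4·9 = 58°C.
Reverse: A=6 T=6 G=3 C=5 → Tm = 2·12 + 4·8 = 56°C.
|ΔTm| = |58 − 56| = 2°C, ≤ 3°C.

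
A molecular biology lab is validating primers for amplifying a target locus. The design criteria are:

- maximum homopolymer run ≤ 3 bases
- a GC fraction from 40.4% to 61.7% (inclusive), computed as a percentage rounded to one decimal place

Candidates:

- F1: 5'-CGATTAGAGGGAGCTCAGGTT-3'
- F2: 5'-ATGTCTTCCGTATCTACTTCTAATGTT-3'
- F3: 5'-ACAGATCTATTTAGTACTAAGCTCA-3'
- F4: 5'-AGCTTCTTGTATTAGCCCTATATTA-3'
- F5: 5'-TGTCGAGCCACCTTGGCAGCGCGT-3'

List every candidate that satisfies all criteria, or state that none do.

F1 only.

F1 (21 nt, A=5 T=5 G=8 C=3): longest run = 3 ✓; GC 11/21 = 52.4% ✓ — passes.
F2 (27 nt, A=5 T=13 G=3 C=6): longest run = 2 ✓; GC 9/27 = 33.3%, outside 40.4–61.7% ✗ — fails.
F3 (25 nt, A=9 T=8 G=3 C=5): longest run = 3 ✓; GC 8/25 = 32.0%, outside 40.4–61.7% ✗ — fails.
F4 (25 nt, A=6 T=11 G=3 C=5): longest run = 3 ✓; GC 8/25 = 32.0%, outside 40.4–61.7% ✗ — fails.
F5 (24 nt, A=3 T=5 G=8 C=8): longest run = 2 ✓; GC 16/24 = 66.7%, outside 40.4–61.7% ✗ — fails.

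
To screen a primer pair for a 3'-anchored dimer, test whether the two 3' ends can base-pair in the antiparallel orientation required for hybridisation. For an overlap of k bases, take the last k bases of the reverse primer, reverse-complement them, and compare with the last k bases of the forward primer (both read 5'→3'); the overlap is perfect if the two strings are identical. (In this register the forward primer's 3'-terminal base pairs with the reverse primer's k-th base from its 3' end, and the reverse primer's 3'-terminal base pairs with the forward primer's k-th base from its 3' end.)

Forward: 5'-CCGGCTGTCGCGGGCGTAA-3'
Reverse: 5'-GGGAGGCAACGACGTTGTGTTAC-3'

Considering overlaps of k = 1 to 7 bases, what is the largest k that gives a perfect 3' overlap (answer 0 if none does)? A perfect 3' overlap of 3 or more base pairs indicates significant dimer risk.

Last 7 bases (5'→3') — forward …GGCGTAA, reverse …GTGTTAC.
Reverse complement of the reverse primer's last 7 bases: GTAACAC; its first k bases are the reverse complement of the reverse primer's last k bases, so a perfect k-base overlap needs the forward primer's last k bases to equal them.
Comparing (forward last k vs required): k=1: A vs G ✗; k=2: AA vs GT ✗; k=3: TAA vs GTA ✗; k=4: GTAA vs GTAA ✓; k=5: CGTAA vs GTAAC ✗; k=6: GCGTAA vs GTAACA ✗; k=7: GGCGTAA vs GTAACAC ✗.
Only k = 4 is perfect, so the longest perfect 3' overlap is 4.

Longest perfect overlap: 4 complementary base pairs; significant dimer risk (threshold 3).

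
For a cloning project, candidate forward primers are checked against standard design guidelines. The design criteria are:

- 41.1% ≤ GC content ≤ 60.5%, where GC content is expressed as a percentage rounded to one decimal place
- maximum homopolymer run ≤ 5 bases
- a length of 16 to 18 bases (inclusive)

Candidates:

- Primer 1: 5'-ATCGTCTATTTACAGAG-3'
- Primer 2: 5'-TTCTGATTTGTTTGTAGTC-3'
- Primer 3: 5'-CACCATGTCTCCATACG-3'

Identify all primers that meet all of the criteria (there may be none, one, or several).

Primer 1 (17 nt, A=5 T=6 G=3 C=3): GC 6/17 = 35.3%, outside 41.1–60.5% ✗; longest run = 3 ✓; length 17 ✓ — fails.
Primer 2 (19 nt, A=2 T=11 G=4 C=2): GC 6/19 = 31.6%, outside 41.1–60.5% ✗; longest run = 3 ✓; length 19, outside 16–18 ✗ — fails.
Primer 3 (17 nt, A=4 T=4 G=2 C=7): GC 9/17 = 52.9% ✓; longest run = 2 ✓; length 17 ✓ — passes.

Primer 3 only.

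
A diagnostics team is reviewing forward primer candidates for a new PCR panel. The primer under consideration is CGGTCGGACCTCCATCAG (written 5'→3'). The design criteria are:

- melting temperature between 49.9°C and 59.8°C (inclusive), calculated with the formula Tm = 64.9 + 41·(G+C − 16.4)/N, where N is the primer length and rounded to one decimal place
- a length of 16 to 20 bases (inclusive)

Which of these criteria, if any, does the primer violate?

Meets all criteria.

Base counts: A=3, T=3, G=5, C=7 (length 18).
Tm: Tm = 64.9 + 41·(12 − 16.4)/18 = 54.9°C ✓
length: length 18 ✓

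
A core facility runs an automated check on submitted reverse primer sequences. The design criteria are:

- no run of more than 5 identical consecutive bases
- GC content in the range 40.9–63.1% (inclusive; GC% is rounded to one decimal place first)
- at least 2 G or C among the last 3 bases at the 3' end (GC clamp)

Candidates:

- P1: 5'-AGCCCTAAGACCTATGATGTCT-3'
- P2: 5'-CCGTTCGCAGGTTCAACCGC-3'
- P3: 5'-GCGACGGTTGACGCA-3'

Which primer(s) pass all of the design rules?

P1 (22 nt, A=6 T=6 G=4 C=6): longest run = 3 ✓; GC 10/22 = 45.5% ✓; 3' end TCT has 1 G/C, need ≥2 ✗ — fails.
P2 (20 nt, A=3 T=4 G=5 C=8): longest run = 2 ✓; GC 13/20 = 65.0%, outside 40.9–63.1% ✗; 3' end CGC has 3 G/C ✓ — fails.
P3 (15 nt, A=3 T=2 G=6 C=4): longest run = 2 ✓; GC 10/15 = 66.7%, outside 40.9–63.1% ✗; 3' end GCA has 2 G/C ✓ — fails.

None of the candidates satisfy all criteria.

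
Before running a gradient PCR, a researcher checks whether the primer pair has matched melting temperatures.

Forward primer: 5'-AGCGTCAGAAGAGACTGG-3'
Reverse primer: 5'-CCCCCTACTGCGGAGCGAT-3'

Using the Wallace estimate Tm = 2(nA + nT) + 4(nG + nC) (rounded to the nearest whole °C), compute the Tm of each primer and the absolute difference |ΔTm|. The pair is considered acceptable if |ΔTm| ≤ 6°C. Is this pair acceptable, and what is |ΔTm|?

|ΔTm| = 8°C; the pair is not acceptable.

Forward: A=6 T=2 G=7 C=3 → Tm = 2·8 + 4·10 = 56°C.
Reverse: A=3 T=3 G=5 C=8 → Tm = 2·6 + 4·13 = 64°C.
|ΔTm| = |56 − 64| = 8°C, > 6°C.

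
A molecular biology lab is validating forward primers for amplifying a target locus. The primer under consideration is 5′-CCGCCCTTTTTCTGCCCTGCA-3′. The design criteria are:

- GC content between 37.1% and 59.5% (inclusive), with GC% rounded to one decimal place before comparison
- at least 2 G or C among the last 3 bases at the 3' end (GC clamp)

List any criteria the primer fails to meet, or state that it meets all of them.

Fails: GC content.

Base counts: A=1, T=7, G=3, C=10 (length 21).
GC content: GC 13/21 = 61.9%, outside 37.1–59.5% ✗
GC clamp: 3' end GCA has 2 G/C ✓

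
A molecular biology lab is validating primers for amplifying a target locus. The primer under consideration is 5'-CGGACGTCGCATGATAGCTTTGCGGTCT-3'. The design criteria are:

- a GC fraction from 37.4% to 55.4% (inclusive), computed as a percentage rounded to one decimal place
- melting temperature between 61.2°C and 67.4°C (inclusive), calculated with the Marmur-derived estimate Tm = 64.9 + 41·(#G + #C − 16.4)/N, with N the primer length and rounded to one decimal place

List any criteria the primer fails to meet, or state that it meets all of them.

Fails: GC content.

Base counts: A=4, T=8, G=9, C=7 (length 28).
GC content: GC 16/28 = 57.1%, outside 37.4–55.4% ✗
Tm: Tm = 64.9 + 41·(16 − 16.4)/28 = 64.3°C ✓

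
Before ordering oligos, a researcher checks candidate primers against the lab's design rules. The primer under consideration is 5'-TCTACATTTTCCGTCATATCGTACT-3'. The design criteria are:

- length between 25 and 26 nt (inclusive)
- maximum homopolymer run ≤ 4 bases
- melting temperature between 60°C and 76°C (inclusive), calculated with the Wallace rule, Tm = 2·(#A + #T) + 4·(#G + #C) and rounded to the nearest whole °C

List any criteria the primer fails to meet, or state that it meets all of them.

Base counts: A=5, T=11, G=2, C=7 (length 25).
length: length 25 ✓
homopolymer run: longest run = 4 ✓
Tm: Tm = 2·16 + 4·9 = 68°C ✓

Meets all criteria.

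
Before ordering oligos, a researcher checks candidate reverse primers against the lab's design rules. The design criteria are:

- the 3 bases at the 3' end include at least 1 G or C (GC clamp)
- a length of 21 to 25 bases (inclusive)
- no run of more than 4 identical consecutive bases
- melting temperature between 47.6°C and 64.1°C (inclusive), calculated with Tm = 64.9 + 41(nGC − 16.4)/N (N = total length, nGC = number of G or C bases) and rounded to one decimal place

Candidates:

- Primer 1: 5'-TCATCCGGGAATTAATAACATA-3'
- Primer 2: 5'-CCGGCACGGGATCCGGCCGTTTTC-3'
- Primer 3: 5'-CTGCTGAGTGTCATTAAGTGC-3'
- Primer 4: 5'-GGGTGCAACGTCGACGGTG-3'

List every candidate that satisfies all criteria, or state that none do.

Primer 3 only.

Primer 1 (22 nt, A=9 T=6 G=3 C=4): 3' end ATA has 0 G/C, need ≥1 ✗; length 22 ✓; longest run = 3 ✓; Tm = 64.9 + 41·(7 − 16.4)/22 = 47.4°C, outside 47.6–64.1°C ✗ — fails.
Primer 2 (24 nt, A=2 T=5 G=8 C=9): 3' end TTC has 1 G/C ✓; length 24 ✓; longest run = 4 ✓; Tm = 64.9 + 41·(17 − 16.4)/24 = 65.9°C, outside 47.6–64.1°C ✗ — fails.
Primer 3 (21 nt, A=4 T=7 G=6 C=4): 3' end TGC has 2 G/C ✓; length 21 ✓; longest run = 2 ✓; Tm = 64.9 + 41·(10 − 16.4)/21 = 52.4°C ✓ — passes.
Primer 4 (19 nt, A=3 T=3 G=9 C=4): 3' end GTG has 2 G/C ✓; length 19, outside 21–25 ✗; longest run = 3 ✓; Tm = 64.9 + 41·(13 − 16.4)/19 = 57.6°C ✓ — fails.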